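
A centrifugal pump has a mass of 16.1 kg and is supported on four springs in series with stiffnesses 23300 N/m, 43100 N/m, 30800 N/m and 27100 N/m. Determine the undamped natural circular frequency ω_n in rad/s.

Series springs: 1/k_eq = 1/23300 + 1/43100 + 1/30800 + 1/27100 = 0.0001355, so k_eq = 7381 N/m.
ω_n = √(k_eq/m) = √(7381/16.1) = √458.4 = 21.41 rad/s.

21.4 rad/s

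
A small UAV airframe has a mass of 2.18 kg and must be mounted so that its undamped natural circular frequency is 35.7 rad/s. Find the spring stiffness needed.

2780 N/m

k = m·ω_n² = 2.18 × 35.70² = 2.18 × 1274 = 2778 N/m.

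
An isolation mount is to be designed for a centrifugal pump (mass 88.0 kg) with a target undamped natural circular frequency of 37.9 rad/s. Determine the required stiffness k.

126000 N/m

k = m·ω_n² = 88.0 × 37.90² = 88.0 × 1436 = 126400 N/m.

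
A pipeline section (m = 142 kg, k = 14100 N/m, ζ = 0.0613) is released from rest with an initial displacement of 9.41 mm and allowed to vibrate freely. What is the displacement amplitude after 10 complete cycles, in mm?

0.198 mm

Logarithmic decrement δ = 2πζ/√(1 − ζ²) = 2π × 0.06130/√(1 − 0.00376) = 0.3859.
After n cycles, x_n/x₀ = e^(−nδ), so x_10 = 9.41 × e^(−10 × 0.3859) = 9.41 × 0.02109 = 0.1985 mm.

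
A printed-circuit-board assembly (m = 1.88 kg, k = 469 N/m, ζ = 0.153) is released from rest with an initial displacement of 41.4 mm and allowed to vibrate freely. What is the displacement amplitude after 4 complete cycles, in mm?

Logarithmic decrement δ = 2πζ/√(1 − ζ²) = 2π × 0.1530/√(1 − 0.0234) = 0.9728.
After n cycles, x_n/x₀ = e^(−nδ), so x_4 = 41.4 × e^(−4 × 0.9728) = 41.4 × 0.02042 = 0.8455 mm.

0.845 mm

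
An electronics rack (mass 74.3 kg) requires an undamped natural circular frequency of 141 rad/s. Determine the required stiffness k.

k = m·ω_n² = 74.3 × 141.0² = 74.3 × 19880 = 1477000 N/m.

1480000 N/m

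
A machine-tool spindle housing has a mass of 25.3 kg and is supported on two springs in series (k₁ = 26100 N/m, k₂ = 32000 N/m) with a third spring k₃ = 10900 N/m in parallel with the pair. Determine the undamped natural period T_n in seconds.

0.199 s

Series pair: k_s = k₁k₂/(k₁+k₂) = (26100)(32000)/(26100 + 32000) = 14380 N/m. In parallel with k₃: k_eq = 14380 + 10900 = 25280 N/m.
ω_n = √(k_eq/m) = √(25280/25.3) = √999.0 = 31.61 rad/s.
T_n = 2π/ω_n = 6.283/31.61 = 0.1988 s.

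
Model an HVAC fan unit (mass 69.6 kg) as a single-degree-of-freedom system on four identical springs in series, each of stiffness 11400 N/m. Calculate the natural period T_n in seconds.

0.982 s

Series springs: 1/k_eq = 4/11400, so k_eq = 11400/4 = 2850 N/m.
ω_n = √(k_eq/m) = √(2850/69.6) = √40.95 = 6.399 rad/s.
T_n = 2π/ω_n = 6.283/6.399 = 0.9819 s.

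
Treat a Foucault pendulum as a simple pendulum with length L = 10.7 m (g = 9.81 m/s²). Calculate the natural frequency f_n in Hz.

0.152 Hz

For a simple pendulum ω_n = √(g/L) = √(9.81/10.7) = √0.9168 = 0.9575 rad/s.
f_n = ω_n/(2π) = 0.9575/6.283 = 0.1524 Hz.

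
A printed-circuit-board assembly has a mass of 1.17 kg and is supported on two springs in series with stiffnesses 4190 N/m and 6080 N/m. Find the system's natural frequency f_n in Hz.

7.33 Hz

Series springs: 1/k_eq = 1/4190 + 1/6080 = 0.0004031, so k_eq = 2481 N/m.
ω_n = √(k_eq/m) = √(2481/1.17) = √2120 = 46.04 rad/s.
f_n = ω_n/(2π) = 46.04/6.283 = 7.328 Hz.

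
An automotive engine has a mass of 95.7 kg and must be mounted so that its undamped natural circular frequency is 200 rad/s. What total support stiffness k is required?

k = m·ω_n² = 95.7 × 200.0² = 95.7 × 40000 = 3828000 N/m.

3830000 N/m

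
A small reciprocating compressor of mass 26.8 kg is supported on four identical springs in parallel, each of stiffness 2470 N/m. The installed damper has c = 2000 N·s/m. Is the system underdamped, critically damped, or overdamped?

Parallel springs add: k_eq = 4 × 2470 = 9880 N/m.
c_c = 2√(k_eq·m) = 1029 N·s/m; ζ = c/c_c = 2000/1029 = 1.94.
Since ζ > 1 the system is overdamped.

overdamped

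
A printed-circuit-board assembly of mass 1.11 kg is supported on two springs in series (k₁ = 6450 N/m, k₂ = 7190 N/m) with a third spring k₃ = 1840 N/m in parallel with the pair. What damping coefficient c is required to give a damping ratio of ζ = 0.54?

82.4 N·s/m

Series pair: k_s = k₁k₂/(k₁+k₂) = (6450)(7190)/(6450 + 7190) = 3400 N/m. In parallel with k₃: k_eq = 3400 + 1840 = 5240 N/m.
c_c = 2√(k_eq·m) = 2√(5240 × 1.11) = 152.5 N·s/m.
c = ζ·c_c = 0.54 × 152.5 = 82.37 N·s/m.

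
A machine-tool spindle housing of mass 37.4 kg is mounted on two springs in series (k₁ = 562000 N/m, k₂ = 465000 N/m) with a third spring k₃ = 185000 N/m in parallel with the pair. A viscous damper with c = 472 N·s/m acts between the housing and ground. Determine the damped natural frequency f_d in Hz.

17.2 Hz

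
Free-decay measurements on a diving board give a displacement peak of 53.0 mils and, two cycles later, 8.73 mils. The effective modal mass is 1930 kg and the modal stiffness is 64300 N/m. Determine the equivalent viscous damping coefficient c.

3170 N·s/m

Logarithmic decrement δ = (1/n)·ln(x₀/x_n) = (1/2)·ln(53.0/8.73) = (1/2)·ln(6.071) = 0.9018.
ζ = δ/√(4π² + δ²) = 0.9018/√(39.48 + 0.813) = 0.9018/6.348 = 0.1421.
c = ζ · 2√(km) = 0.1421 × 2√(64300 × 1930) = 0.1421 × 22280 = 3165 N·s/m.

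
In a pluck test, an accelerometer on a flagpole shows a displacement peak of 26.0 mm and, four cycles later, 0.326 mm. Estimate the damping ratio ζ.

0.172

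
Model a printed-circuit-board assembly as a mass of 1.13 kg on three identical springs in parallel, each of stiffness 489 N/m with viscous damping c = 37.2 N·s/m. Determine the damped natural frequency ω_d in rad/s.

32.1 rad/s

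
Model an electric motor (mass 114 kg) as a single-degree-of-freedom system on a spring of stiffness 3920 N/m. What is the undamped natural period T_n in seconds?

1.07 s

ω_n = √(k/m) = √(3920/114) = √34.39 = 5.864 rad/s.
T_n = 2π/ω_n = 6.283/5.864 = 1.071 s.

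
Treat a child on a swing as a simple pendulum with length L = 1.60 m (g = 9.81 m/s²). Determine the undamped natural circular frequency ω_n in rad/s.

2.48 rad/s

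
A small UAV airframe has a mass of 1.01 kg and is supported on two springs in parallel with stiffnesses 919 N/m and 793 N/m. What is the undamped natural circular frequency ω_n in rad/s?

41.2 rad/s

Parallel springs add: k_eq = 919 + 793 = 1712 N/m.
ω_n = √(k_eq/m) = √(1712/1.01) = √1695 = 41.17 rad/s.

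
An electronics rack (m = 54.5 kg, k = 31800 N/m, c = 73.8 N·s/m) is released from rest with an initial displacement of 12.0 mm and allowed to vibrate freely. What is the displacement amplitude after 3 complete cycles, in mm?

ζ = c/(2√(km)) = 73.8/(2√(31800 × 54.5)) = 73.8/2633 = 0.02803.
Logarithmic decrement δ = 2πζ/√(1 − ζ²) = 2π × 0.02803/√(1 − 0.000786) = 0.1762.
After n cycles, x_n/x₀ = e^(−nδ), so x_3 = 12.0 × e^(−3 × 0.1762) = 12.0 × 0.5895 = 7.074 mm.

7.07 mm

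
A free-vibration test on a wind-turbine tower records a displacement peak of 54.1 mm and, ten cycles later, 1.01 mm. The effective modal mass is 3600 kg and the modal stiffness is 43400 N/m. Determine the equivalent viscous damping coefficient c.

1580 N·s/m

Logarithmic decrement δ = (1/n)·ln(x₀/x_n) = (1/10)·ln(54.1/1.01) = (1/10)·ln(53.56) = 0.3981.
ζ = δ/√(4π² + δ²) = 0.3981/√(39.48 + 0.158) = 0.3981/6.296 = 0.06323.
c = ζ · 2√(km) = 0.06323 × 2√(43400 × 3600) = 0.06323 × 25000 = 1581 N·s/m.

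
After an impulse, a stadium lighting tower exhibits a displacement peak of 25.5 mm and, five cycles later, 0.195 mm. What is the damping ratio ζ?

Logarithmic decrement δ = (1/n)·ln(x₀/x_n) = (1/5)·ln(25.5/0.195) = (1/5)·ln(130.8) = 0.9747.
ζ = δ/√(4π² + δ²) = 0.9747/√(39.48 + 0.950) = 0.9747/6.358 = 0.1533.

0.153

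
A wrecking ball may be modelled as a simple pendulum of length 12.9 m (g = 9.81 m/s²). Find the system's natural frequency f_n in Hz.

0.139 Hz

For a simple pendulum ω_n = √(g/L) = √(9.81/12.9) = √0.7605 = 0.8720 rad/s.
f_n = ω_n/(2π) = 0.8720/6.283 = 0.1388 Hz.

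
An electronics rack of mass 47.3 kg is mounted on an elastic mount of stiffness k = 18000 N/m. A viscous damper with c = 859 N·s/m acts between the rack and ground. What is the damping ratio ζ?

ω_n = √(k/m) = √(18000/47.3) = 19.51 rad/s.
Critical damping c_c = 2√(k·m) = 2√(18000 × 47.3) = 1845 N·s/m, so ζ = c/c_c = 859/1845 = 0.4655.

0.465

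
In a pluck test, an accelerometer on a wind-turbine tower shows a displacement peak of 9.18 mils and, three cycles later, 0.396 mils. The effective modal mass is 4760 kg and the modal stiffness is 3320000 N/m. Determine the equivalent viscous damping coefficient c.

41400 N·s/m

Logarithmic decrement δ = (1/n)·ln(x₀/x_n) = (1/3)·ln(9.18/0.396) = (1/3)·ln(23.18) = 1.048.
ζ = δ/√(4π² + δ²) = 1.048/√(39.48 + 1.10) = 1.048/6.370 = 0.1645.
c = ζ · 2√(km) = 0.1645 × 2√(3320000 × 4760) = 0.1645 × 251400 = 41360 N·s/m.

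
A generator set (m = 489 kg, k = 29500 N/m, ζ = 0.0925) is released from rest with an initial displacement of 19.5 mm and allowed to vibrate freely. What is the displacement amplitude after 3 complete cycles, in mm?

3.38 mm

Logarithmic decrement δ = 2πζ/√(1 − ζ²) = 2π × 0.09250/√(1 − 0.00856) = 0.5837.
After n cycles, x_n/x₀ = e^(−nδ), so x_3 = 19.5 × e^(−3 × 0.5837) = 19.5 × 0.1736 = 3.385 mm.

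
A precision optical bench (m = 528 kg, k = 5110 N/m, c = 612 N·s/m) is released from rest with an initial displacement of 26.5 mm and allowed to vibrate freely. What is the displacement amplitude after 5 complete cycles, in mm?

0.0686 mm

ζ = c/(2√(km)) = 612/(2√(5110 × 528)) = 612/3285 = 0.1863.
Logarithmic decrement δ = 2πζ/√(1 − ζ²) = 2π × 0.1863/√(1 − 0.0347) = 1.191.
After n cycles, x_n/x₀ = e^(−nδ), so x_5 = 26.5 × e^(−5 × 1.191) = 26.5 × 0.002588 = 0.06859 mm.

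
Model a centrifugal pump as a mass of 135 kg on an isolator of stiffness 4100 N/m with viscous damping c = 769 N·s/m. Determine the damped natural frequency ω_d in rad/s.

4.72 rad/s

ω_n = √(k/m) = √(4100/135) = 5.511 rad/s.
Critical damping c_c = 2√(k·m) = 2√(4100 × 135) = 1488 N·s/m, so ζ = c/c_c = 769/1488 = 0.5168.
ω_d = ω_n√(1 − ζ²) = 5.511 × √(1 − 0.267) = 4.718 rad/s.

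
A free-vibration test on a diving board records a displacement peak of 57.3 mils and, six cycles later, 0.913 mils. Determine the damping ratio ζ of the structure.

0.109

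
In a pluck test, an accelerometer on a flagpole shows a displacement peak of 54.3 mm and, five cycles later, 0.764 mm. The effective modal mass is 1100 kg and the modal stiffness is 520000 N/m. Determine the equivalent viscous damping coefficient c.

6430 N·s/m

Logarithmic decrement δ = (1/n)·ln(x₀/x_n) = (1/5)·ln(54.3/0.764) = (1/5)·ln(71.07) = 0.8527.
ζ = δ/√(4π² + δ²) = 0.8527/√(39.48 + 0.727) = 0.8527/6.341 = 0.1345.
c = ζ · 2√(km) = 0.1345 × 2√(520000 × 1100) = 0.1345 × 47830 = 6433 N·s/m.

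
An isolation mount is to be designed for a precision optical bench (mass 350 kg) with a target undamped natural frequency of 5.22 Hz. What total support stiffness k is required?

ω_n = 2πf_n = 2π × 5.22 = 32.80 rad/s.
k = m·ω_n² = 350 × 32.80² = 350 × 1076 = 376500 N/m.

377000 N/m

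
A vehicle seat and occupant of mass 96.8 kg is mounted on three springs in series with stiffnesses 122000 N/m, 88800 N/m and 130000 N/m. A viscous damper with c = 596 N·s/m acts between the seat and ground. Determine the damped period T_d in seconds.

0.326 s

Series springs: 1/k_eq = 1/122000 + 1/88800 + 1/130000 = 2.715×10^-5, so k_eq = 36830 N/m.
ω_n = √(k_eq/m) = √(36830/96.8) = 19.51 rad/s.
Critical damping c_c = 2√(k_eq·m) = 2√(36830 × 96.8) = 3776 N·s/m, so ζ = c/c_c = 596/3776 = 0.1578.
ω_d = ω_n√(1 − ζ²) = 19.51 × √(1 − 0.0249) = 19.26 rad/s.
T_d = 2π/ω_d = 0.3262 s.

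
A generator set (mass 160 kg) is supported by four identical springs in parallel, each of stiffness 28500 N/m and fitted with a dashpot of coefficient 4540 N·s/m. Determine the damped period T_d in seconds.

Parallel springs add: k_eq = 4 × 28500 = 114000 N/m.
ω_n = √(k_eq/m) = √(114000/160) = 26.69 rad/s.
Critical damping c_c = 2√(k_eq·m) = 2√(114000 × 160) = 8542 N·s/m, so ζ = c/c_c = 4540/8542 = 0.5315.
ω_d = ω_n√(1 − ζ²) = 26.69 × √(1 − 0.283) = 22.61 rad/s.
T_d = 2π/ω_d = 0.2779 s.

0.278 s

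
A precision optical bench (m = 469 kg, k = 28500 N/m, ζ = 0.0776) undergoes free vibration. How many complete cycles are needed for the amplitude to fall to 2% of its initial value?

Logarithmic decrement δ = 2πζ/√(1 − ζ²) = 2π × 0.07760/√(1 − 0.00602) = 0.4890.
x_n/x₀ = e^(−nδ) ≤ 0.02; take ln: n ≥ ln(1/0.02)/δ = 3.912/0.4890 = 7.999.
So 8 complete cycles are required.

8 cycles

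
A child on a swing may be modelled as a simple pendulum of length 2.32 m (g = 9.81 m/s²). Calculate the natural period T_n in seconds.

3.06 s

For a simple pendulum ω_n = √(g/L) = √(9.81/2.32) = √4.228 = 2.056 rad/s.
T_n = 2π/ω_n = 6.283/2.056 = 3.056 s.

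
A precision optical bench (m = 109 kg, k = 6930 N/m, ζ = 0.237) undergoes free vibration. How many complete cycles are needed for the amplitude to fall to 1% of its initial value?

Logarithmic decrement δ = 2πζ/√(1 − ζ²) = 2π × 0.2370/√(1 − 0.0562) = 1.533.
x_n/x₀ = e^(−nδ) ≤ 0.01; take ln: n ≥ ln(1/0.01)/δ = 4.605/1.533 = 3.004.
So 4 complete cycles are required.

4 cycles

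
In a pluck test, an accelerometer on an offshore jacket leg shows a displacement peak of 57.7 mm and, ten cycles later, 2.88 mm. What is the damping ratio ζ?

Logarithmic decrement δ = (1/n)·ln(x₀/x_n) = (1/10)·ln(57.7/2.88) = (1/10)·ln(20.03) = 0.2997.
ζ = δ/√(4π² + δ²) = 0.2997/√(39.48 + 0.0898) = 0.2997/6.290 = 0.04765.

0.0477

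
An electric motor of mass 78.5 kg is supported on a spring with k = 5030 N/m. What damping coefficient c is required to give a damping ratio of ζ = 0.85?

c_c = 2√(k·m) = 2√(5030 × 78.5) = 1257 N·s/m.
c = ζ·c_c = 0.85 × 1257 = 1068 N·s/m.

1070 N·s/m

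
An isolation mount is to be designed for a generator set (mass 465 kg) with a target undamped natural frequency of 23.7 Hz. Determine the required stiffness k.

ω_n = 2πf_n = 2π × 23.7 = 148.9 rad/s.
k = m·ω_n² = 465 × 148.9² = 465 × 22170 = 10310000 N/m.

10300000 N/m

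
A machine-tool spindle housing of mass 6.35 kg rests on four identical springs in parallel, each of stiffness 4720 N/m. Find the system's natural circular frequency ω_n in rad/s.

54.5 rad/s

Parallel springs add: k_eq = 4 × 4720 = 18880 N/m.
ω_n = √(k_eq/m) = √(18880/6.35) = √2973 = 54.53 rad/s.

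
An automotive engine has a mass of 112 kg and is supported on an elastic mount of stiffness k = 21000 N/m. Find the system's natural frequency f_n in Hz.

ω_n = √(k/m) = √(21000/112) = √187.5 = 13.69 rad/s.
f_n = ω_n/(2π) = 13.69/6.283 = 2.179 Hz.

2.18 Hz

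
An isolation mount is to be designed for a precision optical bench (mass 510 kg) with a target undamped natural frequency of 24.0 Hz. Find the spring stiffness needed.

11600000 N/m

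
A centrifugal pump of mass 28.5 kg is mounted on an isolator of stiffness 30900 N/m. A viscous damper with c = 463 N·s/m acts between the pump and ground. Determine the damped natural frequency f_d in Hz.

5.08 Hz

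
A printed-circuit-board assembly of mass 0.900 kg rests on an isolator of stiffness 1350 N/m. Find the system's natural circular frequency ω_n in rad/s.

38.7 rad/s

ω_n = √(k/m) = √(1350/0.900) = √1500 = 38.73 rad/s.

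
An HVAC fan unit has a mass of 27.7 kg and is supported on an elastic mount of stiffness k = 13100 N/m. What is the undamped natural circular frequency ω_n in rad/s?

ω_n = √(k/m) = √(13100/27.7) = √472.9 = 21.75 rad/s.

21.7 rad/s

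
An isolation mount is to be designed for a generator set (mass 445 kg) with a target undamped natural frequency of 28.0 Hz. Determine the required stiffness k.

ω_n = 2πf_n = 2π × 28.0 = 175.9 rad/s.
k = m·ω_n² = 445 × 175.9² = 445 × 30950 = 13770000 N/m.

13800000 N/m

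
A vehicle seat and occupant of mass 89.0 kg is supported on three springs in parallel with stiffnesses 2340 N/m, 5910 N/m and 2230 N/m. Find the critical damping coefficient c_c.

1930 N·s/m

Parallel springs add: k_eq = 2340 + 5910 + 2230 = 10480 N/m.
c_c = 2√(k_eq·m) = 2√(10480 × 89.0) = 2 × 965.8 = 1932 N·s/m.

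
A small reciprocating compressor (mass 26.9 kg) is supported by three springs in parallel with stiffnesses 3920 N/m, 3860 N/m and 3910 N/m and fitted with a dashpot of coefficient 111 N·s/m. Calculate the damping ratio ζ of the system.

0.0990

Parallel springs add: k_eq = 3920 + 3860 + 3910 = 11690 N/m.
ω_n = √(k_eq/m) = √(11690/26.9) = 20.85 rad/s.
Critical damping c_c = 2√(k_eq·m) = 2√(11690 × 26.9) = 1122 N·s/m, so ζ = c/c_c = 111/1122 = 0.09897.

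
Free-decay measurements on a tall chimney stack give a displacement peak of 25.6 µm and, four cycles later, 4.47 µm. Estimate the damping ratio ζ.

0.0693

Logarithmic decrement δ = (1/n)·ln(x₀/x_n) = (1/4)·ln(25.6/4.47) = (1/4)·ln(5.727) = 0.4363.
ζ = δ/√(4π² + δ²) = 0.4363/√(39.48 + 0.190) = 0.4363/6.298 = 0.06927.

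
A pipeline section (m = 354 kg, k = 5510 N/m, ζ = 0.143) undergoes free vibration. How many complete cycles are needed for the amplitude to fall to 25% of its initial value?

2 cycles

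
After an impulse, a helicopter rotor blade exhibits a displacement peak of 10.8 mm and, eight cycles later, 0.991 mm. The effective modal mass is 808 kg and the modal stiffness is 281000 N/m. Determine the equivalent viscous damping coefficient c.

1430 N·s/m

Logarithmic decrement δ = (1/n)·ln(x₀/x_n) = (1/8)·ln(10.8/0.991) = (1/8)·ln(10.90) = 0.2986.
ζ = δ/√(4π² + δ²) = 0.2986/√(39.48 + 0.0891) = 0.2986/6.290 = 0.04747.
c = ζ · 2√(km) = 0.04747 × 2√(281000 × 808) = 0.04747 × 30140 = 1430 N·s/m.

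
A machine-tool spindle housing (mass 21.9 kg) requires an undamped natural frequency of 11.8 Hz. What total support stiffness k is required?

120000 N/m

ω_n = 2πf_n = 2π × 11.8 = 74.14 rad/s.
k = m·ω_n² = 21.9 × 74.14² = 21.9 × 5497 = 120400 N/m.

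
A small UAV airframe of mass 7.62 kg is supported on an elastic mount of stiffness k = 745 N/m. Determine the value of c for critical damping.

c_c = 2√(k·m) = 2√(745.0 × 7.62) = 2 × 75.35 = 150.7 N·s/m.

151 N·s/m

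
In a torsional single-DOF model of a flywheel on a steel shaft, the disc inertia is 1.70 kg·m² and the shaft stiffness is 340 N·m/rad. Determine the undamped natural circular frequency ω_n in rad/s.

14.1 rad/s

ω_n = √(k_t/J) = √(340/1.70) = √200.0 = 14.14 rad/s.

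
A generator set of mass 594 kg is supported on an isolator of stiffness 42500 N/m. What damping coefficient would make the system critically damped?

10000 N·s/m

c_c = 2√(k·m) = 2√(42500 × 594) = 2 × 5024 = 10050 N·s/m.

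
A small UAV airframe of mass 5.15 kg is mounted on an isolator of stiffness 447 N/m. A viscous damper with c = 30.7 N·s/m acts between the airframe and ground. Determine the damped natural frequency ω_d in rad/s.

8.83 rad/s

ω_n = √(k/m) = √(447.0/5.15) = 9.316 rad/s.
Critical damping c_c = 2√(k·m) = 2√(447.0 × 5.15) = 95.96 N·s/m, so ζ = c/c_c = 30.7/95.96 = 0.3199.
ω_d = ω_n√(1 − ζ²) = 9.316 × √(1 − 0.102) = 8.827 rad/s.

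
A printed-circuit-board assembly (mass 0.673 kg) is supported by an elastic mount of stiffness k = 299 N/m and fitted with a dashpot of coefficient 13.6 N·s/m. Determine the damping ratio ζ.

0.479

ω_n = √(k/m) = √(299.0/0.673) = 21.08 rad/s.
Critical damping c_c = 2√(k·m) = 2√(299.0 × 0.673) = 28.37 N·s/m, so ζ = c/c_c = 13.6/28.37 = 0.4794.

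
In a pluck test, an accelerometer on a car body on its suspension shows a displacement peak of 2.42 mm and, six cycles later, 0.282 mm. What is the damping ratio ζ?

0.0569

Logarithmic decrement δ = (1/n)·ln(x₀/x_n) = (1/6)·ln(2.42/0.282) = (1/6)·ln(8.582) = 0.3583.
ζ = δ/√(4π² + δ²) = 0.3583/√(39.48 + 0.128) = 0.3583/6.293 = 0.05693.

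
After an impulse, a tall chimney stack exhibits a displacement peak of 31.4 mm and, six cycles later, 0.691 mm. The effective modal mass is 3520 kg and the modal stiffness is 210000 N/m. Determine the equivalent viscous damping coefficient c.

5480 N·s/m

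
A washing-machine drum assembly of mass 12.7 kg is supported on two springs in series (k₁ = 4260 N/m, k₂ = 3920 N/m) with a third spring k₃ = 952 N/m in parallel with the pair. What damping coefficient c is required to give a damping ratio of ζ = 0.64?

Series pair: k_s = k₁k₂/(k₁+k₂) = (4260)(3920)/(4260 + 3920) = 2041 N/m. In parallel with k₃: k_eq = 2041 + 952 = 2993 N/m.
c_c = 2√(k_eq·m) = 2√(2993 × 12.7) = 390.0 N·s/m.
c = ζ·c_c = 0.64 × 390.0 = 249.6 N·s/m.

250 N·s/m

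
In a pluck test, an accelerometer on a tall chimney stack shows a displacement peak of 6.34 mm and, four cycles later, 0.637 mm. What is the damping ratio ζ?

Logarithmic decrement δ = (1/n)·ln(x₀/x_n) = (1/4)·ln(6.34/0.637) = (1/4)·ln(9.953) = 0.5745.
ζ = δ/√(4π² + δ²) = 0.5745/√(39.48 + 0.330) = 0.5745/6.309 = 0.09105.

0.0910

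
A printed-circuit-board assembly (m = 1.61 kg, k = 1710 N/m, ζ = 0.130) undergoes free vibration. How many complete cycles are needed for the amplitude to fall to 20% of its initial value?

2 cycles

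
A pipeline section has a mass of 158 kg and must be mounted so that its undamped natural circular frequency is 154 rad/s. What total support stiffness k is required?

k = m·ω_n² = 158 × 154.0² = 158 × 23720 = 3747000 N/m.

3750000 N/m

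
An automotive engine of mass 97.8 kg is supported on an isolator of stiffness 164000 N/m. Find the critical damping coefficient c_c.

8010 N·s/m

c_c = 2√(k·m) = 2√(164000 × 97.8) = 2 × 4005 = 8010 N·s/m.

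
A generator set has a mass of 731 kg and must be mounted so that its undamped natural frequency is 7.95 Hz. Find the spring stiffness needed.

ω_n = 2πf_n = 2π × 7.95 = 49.95 rad/s.
k = m·ω_n² = 731 × 49.95² = 731 × 2495 = 1824000 N/m.

1820000 N/m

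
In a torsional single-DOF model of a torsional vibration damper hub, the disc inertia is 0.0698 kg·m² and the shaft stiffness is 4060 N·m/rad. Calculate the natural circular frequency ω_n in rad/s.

ω_n = √(k_t/J) = √(4060/0.0698) = √58170 = 241.2 rad/s.

241 rad/s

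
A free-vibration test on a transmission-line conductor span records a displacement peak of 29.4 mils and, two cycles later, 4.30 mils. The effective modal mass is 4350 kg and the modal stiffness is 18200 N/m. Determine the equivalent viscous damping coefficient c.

2690 N·s/m

Logarithmic decrement δ = (1/n)·ln(x₀/x_n) = (1/2)·ln(29.4/4.30) = (1/2)·ln(6.837) = 0.9612.
ζ = δ/√(4π² + δ²) = 0.9612/√(39.48 + 0.924) = 0.9612/6.356 = 0.1512.
c = ζ · 2√(km) = 0.1512 × 2√(18200 × 4350) = 0.1512 × 17800 = 2691 N·s/m.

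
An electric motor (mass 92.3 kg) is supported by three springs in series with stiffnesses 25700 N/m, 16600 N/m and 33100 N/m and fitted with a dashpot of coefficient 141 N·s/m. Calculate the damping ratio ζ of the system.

0.0835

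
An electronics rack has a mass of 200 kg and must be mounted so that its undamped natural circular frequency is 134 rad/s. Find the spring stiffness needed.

3590000 N/m

k = m·ω_n² = 200 × 134.0² = 200 × 17960 = 3591000 N/m.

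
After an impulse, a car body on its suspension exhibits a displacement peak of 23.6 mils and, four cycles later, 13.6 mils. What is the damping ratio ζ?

Logarithmic decrement δ = (1/n)·ln(x₀/x_n) = (1/4)·ln(23.6/13.6) = (1/4)·ln(1.735) = 0.1378.
ζ = δ/√(4π² + δ²) = 0.1378/√(39.48 + 0.0190) = 0.1378/6.285 = 0.02193.

0.0219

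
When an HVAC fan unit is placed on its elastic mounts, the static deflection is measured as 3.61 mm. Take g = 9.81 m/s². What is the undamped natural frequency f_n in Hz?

ω_n = √(g/δ_st) = √(9.81/0.00361) = √2717 = 52.13 rad/s.
f_n = ω_n/(2π) = 52.13/6.283 = 8.297 Hz.

8.30 Hz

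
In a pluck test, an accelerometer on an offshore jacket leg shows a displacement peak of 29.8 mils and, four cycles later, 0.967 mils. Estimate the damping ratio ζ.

Logarithmic decrement δ = (1/n)·ln(x₀/x_n) = (1/4)·ln(29.8/0.967) = (1/4)·ln(30.82) = 0.8570.
ζ = δ/√(4π² + δ²) = 0.8570/√(39.48 + 0.734) = 0.8570/6.341 = 0.1351.

0.135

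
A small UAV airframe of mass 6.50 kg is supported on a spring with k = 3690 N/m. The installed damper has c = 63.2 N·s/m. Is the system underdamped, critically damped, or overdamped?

underdamped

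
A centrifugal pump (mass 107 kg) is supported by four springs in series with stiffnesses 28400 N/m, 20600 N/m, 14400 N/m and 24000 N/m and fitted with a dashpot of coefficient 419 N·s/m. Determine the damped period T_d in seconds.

0.946 s

Series springs: 1/k_eq = 1/28400 + 1/20600 + 1/14400 + 1/24000 = 0.0001949, so k_eq = 5132 N/m.
ω_n = √(k_eq/m) = √(5132/107) = 6.925 rad/s.
Critical damping c_c = 2√(k_eq·m) = 2√(5132 × 107) = 1482 N·s/m, so ζ = c/c_c = 419/1482 = 0.2827.
ω_d = ω_n√(1 − ζ²) = 6.925 × √(1 − 0.0799) = 6.643 rad/s.
T_d = 2π/ω_d = 0.9459 s.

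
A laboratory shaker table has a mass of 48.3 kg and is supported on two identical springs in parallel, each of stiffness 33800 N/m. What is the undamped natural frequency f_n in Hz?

Parallel springs add: k_eq = 2 × 33800 = 67600 N/m.
ω_n = √(k_eq/m) = √(67600/48.3) = √1400 = 37.41 rad/s.
f_n = ω_n/(2π) = 37.41/6.283 = 5.954 Hz.

5.95 Hz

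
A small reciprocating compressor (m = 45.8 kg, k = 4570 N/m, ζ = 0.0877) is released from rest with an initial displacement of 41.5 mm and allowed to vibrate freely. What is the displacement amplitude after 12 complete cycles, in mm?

Logarithmic decrement δ = 2πζ/√(1 − ζ²) = 2π × 0.08770/√(1 − 0.00769) = 0.5532.
After n cycles, x_n/x₀ = e^(−nδ), so x_12 = 41.5 × e^(−12 × 0.5532) = 41.5 × 0.001310 = 0.05435 mm.

0.0544 mm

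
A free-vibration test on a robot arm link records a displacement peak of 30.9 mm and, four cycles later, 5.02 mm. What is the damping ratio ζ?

Logarithmic decrement δ = (1/n)·ln(x₀/x_n) = (1/4)·ln(30.9/5.02) = (1/4)·ln(6.155) = 0.4543.
ζ = δ/√(4π² + δ²) = 0.4543/√(39.48 + 0.206) = 0.4543/6.300 = 0.07212.

0.0721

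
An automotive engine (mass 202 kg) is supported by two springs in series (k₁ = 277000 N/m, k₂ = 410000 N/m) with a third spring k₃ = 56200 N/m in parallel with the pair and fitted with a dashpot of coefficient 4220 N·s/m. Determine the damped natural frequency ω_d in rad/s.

31.4 rad/s

Series pair: k_s = k₁k₂/(k₁+k₂) = (277000)(410000)/(277000 + 410000) = 165300 N/m. In parallel with k₃: k_eq = 165300 + 56200 = 221500 N/m.
ω_n = √(k_eq/m) = √(221500/202) = 33.11 rad/s.
Critical damping c_c = 2√(k_eq·m) = 2√(221500 × 202) = 13380 N·s/m, so ζ = c/c_c = 4220/13380 = 0.3154.
ω_d = ω_n√(1 − ζ²) = 33.11 × √(1 − 0.0995) = 31.42 rad/s.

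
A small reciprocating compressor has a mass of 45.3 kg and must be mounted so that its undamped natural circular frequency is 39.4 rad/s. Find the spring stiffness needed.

70300 N/m

k = m·ω_n² = 45.3 × 39.40² = 45.3 × 1552 = 70320 N/m.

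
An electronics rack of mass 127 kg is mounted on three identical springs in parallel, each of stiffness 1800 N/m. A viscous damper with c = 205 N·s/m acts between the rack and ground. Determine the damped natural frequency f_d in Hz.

1.03 Hz

Parallel springs add: k_eq = 3 × 1800 = 5400 N/m.
ω_n = √(k_eq/m) = √(5400/127) = 6.521 rad/s.
Critical damping c_c = 2√(k_eq·m) = 2√(5400 × 127) = 1656 N·s/m, so ζ = c/c_c = 205/1656 = 0.1238.
ω_d = ω_n√(1 − ζ²) = 6.521 × √(1 − 0.0153) = 6.471 rad/s.
f_d = ω_d/(2π) = 1.030 Hz.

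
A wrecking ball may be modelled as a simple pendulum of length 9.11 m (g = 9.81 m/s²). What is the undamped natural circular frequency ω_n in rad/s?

For a simple pendulum ω_n = √(g/L) = √(9.81/9.11) = √1.077 = 1.038 rad/s.

1.04 rad/s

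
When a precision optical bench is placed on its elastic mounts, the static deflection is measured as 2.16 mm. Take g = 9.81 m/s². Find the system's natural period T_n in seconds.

0.0932 s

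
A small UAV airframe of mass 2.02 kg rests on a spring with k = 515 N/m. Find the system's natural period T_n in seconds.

0.394 s

ω_n = √(k/m) = √(515.0/2.02) = √255.0 = 15.97 rad/s.
T_n = 2π/ω_n = 6.283/15.97 = 0.3935 s.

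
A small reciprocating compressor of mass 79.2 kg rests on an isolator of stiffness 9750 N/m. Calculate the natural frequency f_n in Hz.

ω_n = √(k/m) = √(9750/79.2) = √123.1 = 11.10 rad/s.
f_n = ω_n/(2π) = 11.10/6.283 = 1.766 Hz.

1.77 Hz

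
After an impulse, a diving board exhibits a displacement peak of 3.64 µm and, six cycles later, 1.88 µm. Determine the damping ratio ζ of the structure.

Logarithmic decrement δ = (1/n)·ln(x₀/x_n) = (1/6)·ln(3.64/1.88) = (1/6)·ln(1.936) = 0.1101.
ζ = δ/√(4π² + δ²) = 0.1101/√(39.48 + 0.0121) = 0.1101/6.284 = 0.01752.

0.0175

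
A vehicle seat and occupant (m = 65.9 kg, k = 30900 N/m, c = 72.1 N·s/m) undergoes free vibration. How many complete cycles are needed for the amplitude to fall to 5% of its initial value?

ζ = c/(2√(km)) = 72.1/(2√(30900 × 65.9)) = 72.1/2854 = 0.02526.
Logarithmic decrement δ = 2πζ/√(1 − ζ²) = 2π × 0.02526/√(1 − 0.000638) = 0.1588.
x_n/x₀ = e^(−nδ) ≤ 0.05; take ln: n ≥ ln(1/0.05)/δ = 2.996/0.1588 = 18.87.
So 19 complete cycles are required.

19 cycles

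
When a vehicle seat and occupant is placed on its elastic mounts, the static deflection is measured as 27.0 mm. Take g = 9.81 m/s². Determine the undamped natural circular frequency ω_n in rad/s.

ω_n = √(g/δ_st) = √(9.81/0.0270) = √363.3 = 19.06 rad/s.

19.1 rad/s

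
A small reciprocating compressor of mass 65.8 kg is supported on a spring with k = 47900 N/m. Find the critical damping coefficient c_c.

3550 N·s/m

c_c = 2√(k·m) = 2√(47900 × 65.8) = 2 × 1775 = 3551 N·s/m.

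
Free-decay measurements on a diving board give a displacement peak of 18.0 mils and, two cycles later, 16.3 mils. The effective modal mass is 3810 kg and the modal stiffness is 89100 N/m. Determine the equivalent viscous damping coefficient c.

Logarithmic decrement δ = (1/n)·ln(x₀/x_n) = (1/2)·ln(18.0/16.3) = (1/2)·ln(1.104) = 0.04960.
ζ = δ/√(4π² + δ²) = 0.04960/√(39.48 + 0.00246) = 0.04960/6.283 = 0.007894.
c = ζ · 2√(km) = 0.007894 × 2√(89100 × 3810) = 0.007894 × 36850 = 290.9 N·s/m.

291 N·s/m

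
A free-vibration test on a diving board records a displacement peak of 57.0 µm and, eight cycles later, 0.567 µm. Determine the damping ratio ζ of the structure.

Logarithmic decrement δ = (1/n)·ln(x₀/x_n) = (1/8)·ln(57.0/0.567) = (1/8)·ln(100.5) = 0.5763.
ζ = δ/√(4π² + δ²) = 0.5763/√(39.48 + 0.332) = 0.5763/6.310 = 0.09134.

0.0913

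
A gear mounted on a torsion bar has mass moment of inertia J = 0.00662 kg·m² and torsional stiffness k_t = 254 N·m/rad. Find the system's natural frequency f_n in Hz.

31.2 Hz

ω_n = √(k_t/J) = √(254/0.00662) = √38370 = 195.9 rad/s.
f_n = ω_n/(2π) = 195.9/6.283 = 31.18 Hz.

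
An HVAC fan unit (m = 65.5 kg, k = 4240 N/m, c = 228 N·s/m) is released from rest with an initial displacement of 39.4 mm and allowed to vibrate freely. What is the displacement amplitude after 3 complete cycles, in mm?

ζ = c/(2√(km)) = 228/(2√(4240 × 65.5)) = 228/1054 = 0.2163.
Logarithmic decrement δ = 2πζ/√(1 − ζ²) = 2π × 0.2163/√(1 − 0.0468) = 1.392.
After n cycles, x_n/x₀ = e^(−nδ), so x_3 = 39.4 × e^(−3 × 1.392) = 39.4 × 0.01535 = 0.6049 mm.

0.605 mm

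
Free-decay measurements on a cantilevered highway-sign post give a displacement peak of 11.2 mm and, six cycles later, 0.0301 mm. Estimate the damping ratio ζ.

Logarithmic decrement δ = (1/n)·ln(x₀/x_n) = (1/6)·ln(11.2/0.0301) = (1/6)·ln(372.1) = 0.9865.
ζ = δ/√(4π² + δ²) = 0.9865/√(39.48 + 0.973) = 0.9865/6.360 = 0.1551.

0.155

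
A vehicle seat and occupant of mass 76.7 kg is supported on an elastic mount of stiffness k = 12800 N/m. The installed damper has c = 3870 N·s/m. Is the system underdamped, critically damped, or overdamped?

overdamped

c_c = 2√(k·m) = 1982 N·s/m; ζ = c/c_c = 3870/1982 = 1.95.
Since ζ > 1 the system is overdamped.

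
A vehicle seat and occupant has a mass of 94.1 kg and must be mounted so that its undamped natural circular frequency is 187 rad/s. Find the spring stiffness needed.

3290000 N/m

k = m·ω_n² = 94.1 × 187.0² = 94.1 × 34970 = 3291000 N/m.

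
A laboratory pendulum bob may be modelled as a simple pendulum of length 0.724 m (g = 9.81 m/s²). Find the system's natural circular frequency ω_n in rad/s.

3.68 rad/s

For a simple pendulum ω_n = √(g/L) = √(9.81/0.724) = √13.55 = 3.681 rad/s.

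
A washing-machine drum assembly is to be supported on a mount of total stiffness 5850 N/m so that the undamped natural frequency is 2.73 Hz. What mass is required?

19.9 kg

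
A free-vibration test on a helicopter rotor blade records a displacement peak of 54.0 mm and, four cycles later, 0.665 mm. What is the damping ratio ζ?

Logarithmic decrement δ = (1/n)·ln(x₀/x_n) = (1/4)·ln(54.0/0.665) = (1/4)·ln(81.20) = 1.099.
ζ = δ/√(4π² + δ²) = 1.099/√(39.48 + 1.21) = 1.099/6.379 = 0.1723.

0.172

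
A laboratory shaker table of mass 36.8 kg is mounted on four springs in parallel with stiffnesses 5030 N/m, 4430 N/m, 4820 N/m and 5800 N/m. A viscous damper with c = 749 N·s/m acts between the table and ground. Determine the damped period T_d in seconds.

0.299 s

Parallel springs add: k_eq = 5030 + 4430 + 4820 + 5800 = 20080 N/m.
ω_n = √(k_eq/m) = √(20080/36.8) = 23.36 rad/s.
Critical damping c_c = 2√(k_eq·m) = 2√(20080 × 36.8) = 1719 N·s/m, so ζ = c/c_c = 749/1719 = 0.4357.
ω_d = ω_n√(1 − ζ²) = 23.36 × √(1 − 0.190) = 21.03 rad/s.
T_d = 2π/ω_d = 0.2988 s.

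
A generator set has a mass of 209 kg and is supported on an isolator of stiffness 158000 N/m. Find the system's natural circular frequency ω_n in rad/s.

27.5 rad/s

ω_n = √(k/m) = √(158000/209) = √756.0 = 27.50 rad/s.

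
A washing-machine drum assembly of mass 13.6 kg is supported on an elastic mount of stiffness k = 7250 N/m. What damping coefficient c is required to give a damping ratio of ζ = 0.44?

c_c = 2√(k·m) = 2√(7250 × 13.6) = 628.0 N·s/m.
c = ζ·c_c = 0.44 × 628.0 = 276.3 N·s/m.

276 N·s/m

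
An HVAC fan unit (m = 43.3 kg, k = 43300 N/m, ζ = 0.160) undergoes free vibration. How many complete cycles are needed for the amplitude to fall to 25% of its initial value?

Logarithmic decrement δ = 2πζ/√(1 − ζ²) = 2π × 0.1600/√(1 − 0.0256) = 1.018.
x_n/x₀ = e^(−nδ) ≤ 0.25; take ln: n ≥ ln(1/0.25)/δ = 1.386/1.018 = 1.361.
So 2 complete cycles are required.

2 cycles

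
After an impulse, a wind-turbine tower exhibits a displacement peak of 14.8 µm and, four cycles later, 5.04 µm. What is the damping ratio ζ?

Logarithmic decrement δ = (1/n)·ln(x₀/x_n) = (1/4)·ln(14.8/5.04) = (1/4)·ln(2.937) = 0.2693.
ζ = δ/√(4π² + δ²) = 0.2693/√(39.48 + 0.0725) = 0.2693/6.289 = 0.04282.

0.0428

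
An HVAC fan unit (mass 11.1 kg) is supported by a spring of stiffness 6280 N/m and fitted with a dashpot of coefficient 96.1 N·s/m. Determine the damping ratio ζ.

ω_n = √(k/m) = √(6280/11.1) = 23.79 rad/s.
Critical damping c_c = 2√(k·m) = 2√(6280 × 11.1) = 528.0 N·s/m, so ζ = c/c_c = 96.1/528.0 = 0.1820.

0.182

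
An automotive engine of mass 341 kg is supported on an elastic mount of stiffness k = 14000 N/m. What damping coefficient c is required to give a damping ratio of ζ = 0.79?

c_c = 2√(k·m) = 2√(14000 × 341) = 4370 N·s/m.
c = ζ·c_c = 0.79 × 4370 = 3452 N·s/m.

3450 N·s/m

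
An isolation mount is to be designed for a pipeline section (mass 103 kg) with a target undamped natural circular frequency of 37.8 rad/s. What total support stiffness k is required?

k = m·ω_n² = 103 × 37.80² = 103 × 1429 = 147200 N/m.

147000 N/m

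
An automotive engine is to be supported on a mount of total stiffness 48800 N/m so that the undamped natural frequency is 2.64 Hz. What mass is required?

177 kg

ω_n = 2πf_n = 2π × 2.64 = 16.59 rad/s.
m = k/ω_n² = 48800/16.59² = 48800/275.1 = 177.4 kg.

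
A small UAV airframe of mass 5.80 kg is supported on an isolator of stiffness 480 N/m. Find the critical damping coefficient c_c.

106 N·s/m

c_c = 2√(k·m) = 2√(480.0 × 5.80) = 2 × 52.76 = 105.5 N·s/m.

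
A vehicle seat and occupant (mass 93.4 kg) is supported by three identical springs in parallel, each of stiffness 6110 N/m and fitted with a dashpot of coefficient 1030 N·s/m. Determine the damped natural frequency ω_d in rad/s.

12.9 rad/s

Parallel springs add: k_eq = 3 × 6110 = 18330 N/m.
ω_n = √(k_eq/m) = √(18330/93.4) = 14.01 rad/s.
Critical damping c_c = 2√(k_eq·m) = 2√(18330 × 93.4) = 2617 N·s/m, so ζ = c/c_c = 1030/2617 = 0.3936.
ω_d = ω_n√(1 − ζ²) = 14.01 × √(1 − 0.155) = 12.88 rad/s.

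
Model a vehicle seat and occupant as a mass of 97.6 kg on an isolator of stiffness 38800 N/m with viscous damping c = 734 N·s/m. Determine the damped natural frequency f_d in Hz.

ω_n = √(k/m) = √(38800/97.6) = 19.94 rad/s.
Critical damping c_c = 2√(k·m) = 2√(38800 × 97.6) = 3892 N·s/m, so ζ = c/c_c = 734/3892 = 0.1886.
ω_d = ω_n√(1 − ζ²) = 19.94 × √(1 − 0.0356) = 19.58 rad/s.
f_d = ω_d/(2π) = 3.116 Hz.

3.12 Hz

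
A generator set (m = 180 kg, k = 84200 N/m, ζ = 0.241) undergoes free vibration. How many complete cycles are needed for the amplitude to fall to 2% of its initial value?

3 cycles

Logarithmic decrement δ = 2πζ/√(1 − ζ²) = 2π × 0.2410/√(1 − 0.0581) = 1.560.
x_n/x₀ = e^(−nδ) ≤ 0.02; take ln: n ≥ ln(1/0.02)/δ = 3.912/1.560 = 2.507.
So 3 complete cycles are required.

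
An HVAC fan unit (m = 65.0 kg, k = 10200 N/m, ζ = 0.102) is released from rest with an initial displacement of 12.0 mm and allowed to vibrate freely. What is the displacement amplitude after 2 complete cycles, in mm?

3.31 mm

Logarithmic decrement δ = 2πζ/√(1 − ζ²) = 2π × 0.1020/√(1 − 0.0104) = 0.6442.
After n cycles, x_n/x₀ = e^(−nδ), so x_2 = 12.0 × e^(−2 × 0.6442) = 12.0 × 0.2757 = 3.308 mm.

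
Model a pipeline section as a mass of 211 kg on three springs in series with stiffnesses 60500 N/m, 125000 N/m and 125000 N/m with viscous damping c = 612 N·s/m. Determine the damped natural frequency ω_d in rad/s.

Series springs: 1/k_eq = 1/60500 + 1/125000 + 1/125000 = 3.253×10^-5, so k_eq = 30740 N/m.
ω_n = √(k_eq/m) = √(30740/211) = 12.07 rad/s.
Critical damping c_c = 2√(k_eq·m) = 2√(30740 × 211) = 5094 N·s/m, so ζ = c/c_c = 612/5094 = 0.1201.
ω_d = ω_n√(1 − ζ²) = 12.07 × √(1 − 0.0144) = 11.98 rad/s.

12.0 rad/s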